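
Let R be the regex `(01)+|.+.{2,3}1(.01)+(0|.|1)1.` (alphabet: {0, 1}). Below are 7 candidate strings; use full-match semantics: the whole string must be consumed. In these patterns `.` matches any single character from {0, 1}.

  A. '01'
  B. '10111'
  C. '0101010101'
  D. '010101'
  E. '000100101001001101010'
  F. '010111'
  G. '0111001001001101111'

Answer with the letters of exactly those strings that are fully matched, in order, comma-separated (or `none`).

A → match
B → no match
C → match
D → match
E → match
F → no match
G → match

A, C, D, E, G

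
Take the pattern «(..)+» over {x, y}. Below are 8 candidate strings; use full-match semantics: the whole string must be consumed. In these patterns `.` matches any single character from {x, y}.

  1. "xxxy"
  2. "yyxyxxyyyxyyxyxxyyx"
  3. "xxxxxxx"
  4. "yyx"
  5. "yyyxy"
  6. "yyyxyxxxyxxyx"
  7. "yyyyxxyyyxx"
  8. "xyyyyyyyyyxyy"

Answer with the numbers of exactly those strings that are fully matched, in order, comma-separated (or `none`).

1 → match
2 → no match
3 → no match
4 → no match
5 → no match
6 → no match
7 → no match
8 → no match

1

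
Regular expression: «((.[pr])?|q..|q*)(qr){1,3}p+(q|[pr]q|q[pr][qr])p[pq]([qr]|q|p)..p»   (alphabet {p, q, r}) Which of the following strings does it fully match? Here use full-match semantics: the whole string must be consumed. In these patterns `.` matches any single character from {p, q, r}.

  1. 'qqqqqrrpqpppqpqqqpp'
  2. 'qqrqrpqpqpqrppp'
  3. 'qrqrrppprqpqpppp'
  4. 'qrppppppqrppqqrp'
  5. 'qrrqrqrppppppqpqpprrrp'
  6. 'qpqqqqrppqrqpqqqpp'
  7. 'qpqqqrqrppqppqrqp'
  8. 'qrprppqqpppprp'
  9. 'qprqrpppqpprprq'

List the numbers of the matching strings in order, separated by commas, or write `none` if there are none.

1 → no match
2 → match
3 → no match
4 → no match
5 → match
6 → no match
7 → no match
8 → no match
9 → no match — must end with 'p'

2, 5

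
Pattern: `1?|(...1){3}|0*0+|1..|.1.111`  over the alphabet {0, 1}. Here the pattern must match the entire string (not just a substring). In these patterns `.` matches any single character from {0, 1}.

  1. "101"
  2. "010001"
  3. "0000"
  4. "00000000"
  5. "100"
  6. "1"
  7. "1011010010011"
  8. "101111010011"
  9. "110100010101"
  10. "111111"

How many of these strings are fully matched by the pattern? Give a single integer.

1 → match
2 → no match
3 → match
4 → match
5 → match
6 → match
7 → no match
8 → match
9 → match
10 → match
Total matched: 8

8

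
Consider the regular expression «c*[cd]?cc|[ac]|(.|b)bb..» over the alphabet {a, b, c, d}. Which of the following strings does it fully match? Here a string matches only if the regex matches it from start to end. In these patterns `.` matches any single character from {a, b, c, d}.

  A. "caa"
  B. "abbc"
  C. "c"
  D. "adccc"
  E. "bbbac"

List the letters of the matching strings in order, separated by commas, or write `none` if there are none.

A → no match
B → no match
C → match
D → no match
E → match

C, E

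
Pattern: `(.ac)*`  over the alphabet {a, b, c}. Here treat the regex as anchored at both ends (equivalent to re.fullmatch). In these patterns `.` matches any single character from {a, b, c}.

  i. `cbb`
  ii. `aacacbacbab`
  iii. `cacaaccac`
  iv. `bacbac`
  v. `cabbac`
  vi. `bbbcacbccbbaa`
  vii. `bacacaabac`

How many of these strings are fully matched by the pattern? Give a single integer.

i → no match
ii → no match
iii → match
iv → match
v → no match
vi → no match
vii → no match
Total matched: 2

2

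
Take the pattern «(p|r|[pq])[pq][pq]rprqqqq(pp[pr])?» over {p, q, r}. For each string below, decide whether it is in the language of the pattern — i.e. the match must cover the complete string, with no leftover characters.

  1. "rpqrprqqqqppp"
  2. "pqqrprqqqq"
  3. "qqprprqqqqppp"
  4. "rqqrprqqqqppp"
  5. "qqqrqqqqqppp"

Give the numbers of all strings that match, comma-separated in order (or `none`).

1 → match
2 → match
3 → match
4 → match
5 → no match

1, 2, 3, 4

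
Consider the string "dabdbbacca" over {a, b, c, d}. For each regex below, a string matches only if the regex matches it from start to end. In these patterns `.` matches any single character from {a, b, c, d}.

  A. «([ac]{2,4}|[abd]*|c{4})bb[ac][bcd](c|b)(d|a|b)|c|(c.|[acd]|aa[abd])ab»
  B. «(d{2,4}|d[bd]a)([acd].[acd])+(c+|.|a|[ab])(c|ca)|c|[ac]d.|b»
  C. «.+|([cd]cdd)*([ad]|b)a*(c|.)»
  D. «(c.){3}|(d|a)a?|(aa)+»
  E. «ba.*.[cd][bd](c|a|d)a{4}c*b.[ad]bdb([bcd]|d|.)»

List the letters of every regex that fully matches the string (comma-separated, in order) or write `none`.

A → match
B → no match
C → match
D → no match
E → no match — must start with "ba"

A, C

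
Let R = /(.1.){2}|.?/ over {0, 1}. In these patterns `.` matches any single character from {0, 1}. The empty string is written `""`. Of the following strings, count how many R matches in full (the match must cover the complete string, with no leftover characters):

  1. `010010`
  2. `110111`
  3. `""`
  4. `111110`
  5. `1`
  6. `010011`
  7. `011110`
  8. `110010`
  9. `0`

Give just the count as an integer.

9

1 → match
2 → match
3 → match
4 → match
5 → match
6 → match
7 → match
8 → match
9 → match
Total matched: 9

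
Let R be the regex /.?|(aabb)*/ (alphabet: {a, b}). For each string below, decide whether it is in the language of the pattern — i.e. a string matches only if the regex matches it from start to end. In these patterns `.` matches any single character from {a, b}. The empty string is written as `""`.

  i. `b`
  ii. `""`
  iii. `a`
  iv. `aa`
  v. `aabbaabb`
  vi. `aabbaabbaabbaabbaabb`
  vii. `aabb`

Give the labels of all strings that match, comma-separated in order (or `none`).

i, ii, iii, v, vi, vii

i → match
ii → match
iii → match
iv → no match
v → match
vi → match
vii → match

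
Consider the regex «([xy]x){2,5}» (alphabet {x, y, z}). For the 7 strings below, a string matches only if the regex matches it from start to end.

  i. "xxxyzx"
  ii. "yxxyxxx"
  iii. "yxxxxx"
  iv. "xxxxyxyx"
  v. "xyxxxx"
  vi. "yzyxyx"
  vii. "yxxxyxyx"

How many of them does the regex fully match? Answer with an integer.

i → no match
ii → no match
iii → match
iv → match
v → no match
vi → no match
vii → match
Total matched: 3

3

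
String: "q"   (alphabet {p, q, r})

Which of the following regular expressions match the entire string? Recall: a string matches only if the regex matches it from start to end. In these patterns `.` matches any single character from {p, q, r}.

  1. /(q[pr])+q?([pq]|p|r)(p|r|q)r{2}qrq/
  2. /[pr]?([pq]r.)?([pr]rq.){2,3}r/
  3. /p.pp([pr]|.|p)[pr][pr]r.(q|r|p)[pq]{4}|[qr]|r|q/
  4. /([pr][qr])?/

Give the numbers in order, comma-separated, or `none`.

1 → no match — must end with "rqrq"
2 → no match — must end with "r"
3 → match
4 → no match

3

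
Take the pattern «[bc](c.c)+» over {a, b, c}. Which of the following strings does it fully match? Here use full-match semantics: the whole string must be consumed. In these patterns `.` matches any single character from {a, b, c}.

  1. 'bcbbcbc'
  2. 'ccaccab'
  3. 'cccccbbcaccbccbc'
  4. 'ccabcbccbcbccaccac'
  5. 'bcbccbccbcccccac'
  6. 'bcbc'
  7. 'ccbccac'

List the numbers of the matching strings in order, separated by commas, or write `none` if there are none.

1 → no match
2 → no match — must end with 'c'
3 → no match
4 → no match
5 → match
6 → match
7 → match

5, 6, 7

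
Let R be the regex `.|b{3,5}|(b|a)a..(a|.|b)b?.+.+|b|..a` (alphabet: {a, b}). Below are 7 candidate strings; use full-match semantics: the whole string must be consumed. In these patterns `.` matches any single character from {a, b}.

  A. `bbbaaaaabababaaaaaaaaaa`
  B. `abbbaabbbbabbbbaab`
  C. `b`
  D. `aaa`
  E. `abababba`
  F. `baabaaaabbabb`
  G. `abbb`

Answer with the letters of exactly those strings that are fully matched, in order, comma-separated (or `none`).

C, D, F

A → no match
B → no match
C → match
D → match
E → no match
F → match
G → no match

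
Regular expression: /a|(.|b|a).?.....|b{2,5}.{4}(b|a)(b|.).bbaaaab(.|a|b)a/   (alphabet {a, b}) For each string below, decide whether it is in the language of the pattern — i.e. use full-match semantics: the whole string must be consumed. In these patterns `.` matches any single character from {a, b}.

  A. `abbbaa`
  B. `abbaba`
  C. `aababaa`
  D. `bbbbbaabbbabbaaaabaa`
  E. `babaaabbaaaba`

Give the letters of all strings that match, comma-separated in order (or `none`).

A, B, C, D

A. `abbbaa` → match
B. `abbaba` → match
C. `aababaa` → match
D → match
E → no match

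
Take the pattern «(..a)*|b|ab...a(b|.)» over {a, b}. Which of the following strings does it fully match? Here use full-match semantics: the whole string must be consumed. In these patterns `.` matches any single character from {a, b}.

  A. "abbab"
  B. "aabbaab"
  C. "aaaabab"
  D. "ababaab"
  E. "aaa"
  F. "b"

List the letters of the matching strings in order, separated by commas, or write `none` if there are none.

A. "abbab" → no match
B. "aabbaab" → no match
C. "aaaabab" → no match
D. "ababaab" → match
E. "aaa" → match
F. "b" → match

D, E, F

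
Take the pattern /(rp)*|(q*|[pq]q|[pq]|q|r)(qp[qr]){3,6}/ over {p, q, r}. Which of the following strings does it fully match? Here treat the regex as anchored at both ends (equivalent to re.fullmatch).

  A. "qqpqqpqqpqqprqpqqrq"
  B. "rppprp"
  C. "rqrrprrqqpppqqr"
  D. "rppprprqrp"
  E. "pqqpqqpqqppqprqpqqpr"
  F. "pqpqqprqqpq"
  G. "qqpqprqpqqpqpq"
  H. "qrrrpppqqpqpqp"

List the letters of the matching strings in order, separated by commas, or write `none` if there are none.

A → no match
B → no match
C → no match
D → no match
E → no match
F → no match
G → no match
H → no match

none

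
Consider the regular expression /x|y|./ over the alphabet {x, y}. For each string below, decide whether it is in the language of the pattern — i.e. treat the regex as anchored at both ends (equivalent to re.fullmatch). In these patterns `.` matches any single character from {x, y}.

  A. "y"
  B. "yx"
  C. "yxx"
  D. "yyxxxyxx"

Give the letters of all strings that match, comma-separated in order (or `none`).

A → match
B → no match
C → no match
D → no match

A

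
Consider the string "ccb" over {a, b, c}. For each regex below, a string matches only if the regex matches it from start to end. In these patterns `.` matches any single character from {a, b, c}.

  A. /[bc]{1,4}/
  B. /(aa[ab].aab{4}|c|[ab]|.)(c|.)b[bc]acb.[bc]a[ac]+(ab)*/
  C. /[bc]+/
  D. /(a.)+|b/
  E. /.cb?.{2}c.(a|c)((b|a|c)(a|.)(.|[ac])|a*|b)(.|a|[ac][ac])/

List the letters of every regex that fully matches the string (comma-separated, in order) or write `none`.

A → match
B → no match
C → match
D → no match
E → no match

A, C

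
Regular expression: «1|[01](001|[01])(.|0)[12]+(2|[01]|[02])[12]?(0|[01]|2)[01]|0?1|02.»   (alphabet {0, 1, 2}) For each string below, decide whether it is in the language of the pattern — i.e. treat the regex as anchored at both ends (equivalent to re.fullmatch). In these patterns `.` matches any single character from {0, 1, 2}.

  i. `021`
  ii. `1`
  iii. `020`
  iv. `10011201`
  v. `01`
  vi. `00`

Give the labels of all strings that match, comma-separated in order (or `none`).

i → match
ii → match
iii → match
iv → match
v → match
vi → no match

i, ii, iii, iv, v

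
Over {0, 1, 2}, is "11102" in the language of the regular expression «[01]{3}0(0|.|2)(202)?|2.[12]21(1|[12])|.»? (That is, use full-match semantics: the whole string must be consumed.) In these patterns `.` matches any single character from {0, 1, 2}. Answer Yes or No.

Yes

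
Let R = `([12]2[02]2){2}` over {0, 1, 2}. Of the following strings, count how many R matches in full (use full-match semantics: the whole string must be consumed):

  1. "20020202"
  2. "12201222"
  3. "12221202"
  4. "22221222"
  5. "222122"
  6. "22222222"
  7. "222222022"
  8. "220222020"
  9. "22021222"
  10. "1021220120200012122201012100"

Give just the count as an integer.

1. "20020202" → no match
2. "12201222" → no match
3. "12221202" → match
4. "22221222" → match
5. "222122" → no match
6. "22222222" → match
7. "222222022" → no match
8. "220222020" → no match — must end with "2"
9. "22021222" → match
10 → no match — must end with "2"
Total matched: 4

4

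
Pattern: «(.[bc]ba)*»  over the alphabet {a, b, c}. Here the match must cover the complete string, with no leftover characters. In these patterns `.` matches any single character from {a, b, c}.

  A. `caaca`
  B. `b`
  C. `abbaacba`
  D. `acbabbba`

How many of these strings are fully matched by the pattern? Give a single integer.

2

A. `caaca` → no match
B. `b` → no match
C. `abbaacba` → match
D. `acbabbba` → match
Total matched: 2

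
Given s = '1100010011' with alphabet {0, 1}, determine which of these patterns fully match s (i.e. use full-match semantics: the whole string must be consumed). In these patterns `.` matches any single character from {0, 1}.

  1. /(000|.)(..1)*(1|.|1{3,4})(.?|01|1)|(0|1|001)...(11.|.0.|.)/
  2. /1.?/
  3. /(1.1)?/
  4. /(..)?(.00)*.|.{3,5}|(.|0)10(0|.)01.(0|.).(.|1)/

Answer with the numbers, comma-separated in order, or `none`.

4

1 → no match
2 → no match
3 → no match
4 → match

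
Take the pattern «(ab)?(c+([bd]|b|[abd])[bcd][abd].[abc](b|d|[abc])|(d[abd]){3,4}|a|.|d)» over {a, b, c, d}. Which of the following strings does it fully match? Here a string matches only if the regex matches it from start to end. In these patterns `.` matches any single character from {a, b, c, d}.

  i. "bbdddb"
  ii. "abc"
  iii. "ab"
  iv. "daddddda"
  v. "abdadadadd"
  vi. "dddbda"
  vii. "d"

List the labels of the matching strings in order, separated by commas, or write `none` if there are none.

i → no match
ii → match
iii → no match
iv → match
v → match
vi → match
vii → match

ii, iv, v, vi, vii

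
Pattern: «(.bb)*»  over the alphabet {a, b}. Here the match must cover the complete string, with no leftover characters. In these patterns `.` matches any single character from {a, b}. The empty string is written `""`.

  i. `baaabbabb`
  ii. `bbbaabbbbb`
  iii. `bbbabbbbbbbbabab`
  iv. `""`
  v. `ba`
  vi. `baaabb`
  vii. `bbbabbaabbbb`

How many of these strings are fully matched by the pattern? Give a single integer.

i → no match
ii → no match
iii → no match
iv → match
v → no match
vi → no match
vii → no match
Total matched: 1

1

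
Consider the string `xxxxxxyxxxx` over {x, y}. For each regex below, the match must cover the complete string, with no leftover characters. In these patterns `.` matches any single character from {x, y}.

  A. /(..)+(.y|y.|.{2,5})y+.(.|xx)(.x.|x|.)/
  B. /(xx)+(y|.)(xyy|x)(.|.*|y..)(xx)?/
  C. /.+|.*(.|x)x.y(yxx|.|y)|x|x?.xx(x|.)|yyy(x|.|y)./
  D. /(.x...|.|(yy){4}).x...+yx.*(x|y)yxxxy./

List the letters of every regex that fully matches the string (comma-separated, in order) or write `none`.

A → match
B → match
C → match
D → no match

A, B, C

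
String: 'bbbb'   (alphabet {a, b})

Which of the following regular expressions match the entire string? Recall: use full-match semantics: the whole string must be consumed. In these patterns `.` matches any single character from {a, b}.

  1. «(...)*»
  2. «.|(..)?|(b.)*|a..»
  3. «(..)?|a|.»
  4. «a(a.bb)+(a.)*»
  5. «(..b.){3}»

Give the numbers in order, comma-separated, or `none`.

2

1 → no match
2 → match
3 → no match
4 → no match — must start with 'aa'
5 → no match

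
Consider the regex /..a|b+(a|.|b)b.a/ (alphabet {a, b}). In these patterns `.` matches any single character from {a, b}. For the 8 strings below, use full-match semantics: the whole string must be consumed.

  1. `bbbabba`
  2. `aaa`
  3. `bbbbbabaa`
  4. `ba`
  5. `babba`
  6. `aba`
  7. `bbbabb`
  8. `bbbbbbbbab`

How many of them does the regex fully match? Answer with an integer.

5

1. `bbbabba` → match
2. `aaa` → match
3. `bbbbbabaa` → match
4. `ba` → no match
5. `babba` → match
6. `aba` → match
7. `bbbabb` → no match — must end with `a`
8. `bbbbbbbbab` → no match — must end with `a`
Total matched: 5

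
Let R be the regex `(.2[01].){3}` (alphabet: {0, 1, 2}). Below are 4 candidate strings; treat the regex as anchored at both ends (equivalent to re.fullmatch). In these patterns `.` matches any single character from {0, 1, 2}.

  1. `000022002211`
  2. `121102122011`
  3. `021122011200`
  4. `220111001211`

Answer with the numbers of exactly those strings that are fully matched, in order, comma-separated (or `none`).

1. `000022002211` → no match
2. `121102122011` → no match
3. `021122011200` → match
4. `220111001211` → no match

3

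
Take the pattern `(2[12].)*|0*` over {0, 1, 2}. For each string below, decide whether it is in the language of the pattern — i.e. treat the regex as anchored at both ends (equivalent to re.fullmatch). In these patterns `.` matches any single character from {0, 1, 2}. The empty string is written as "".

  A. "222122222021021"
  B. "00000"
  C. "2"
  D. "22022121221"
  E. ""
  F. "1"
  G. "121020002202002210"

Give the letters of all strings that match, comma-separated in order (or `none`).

B, E

A → no match
B → match
C → no match
D → no match
E → match
F → no match
G → no match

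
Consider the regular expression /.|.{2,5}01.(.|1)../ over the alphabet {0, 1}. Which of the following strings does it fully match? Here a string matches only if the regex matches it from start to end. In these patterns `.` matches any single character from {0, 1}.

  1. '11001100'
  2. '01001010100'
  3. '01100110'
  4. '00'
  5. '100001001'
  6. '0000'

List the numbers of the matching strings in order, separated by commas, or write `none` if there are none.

1 → no match
2 → match
3 → no match
4 → no match
5 → no match
6 → no match

2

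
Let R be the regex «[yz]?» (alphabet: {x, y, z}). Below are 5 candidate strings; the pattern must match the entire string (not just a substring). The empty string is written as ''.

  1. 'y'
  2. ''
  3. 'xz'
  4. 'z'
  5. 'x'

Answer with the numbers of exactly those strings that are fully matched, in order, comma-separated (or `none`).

1 → match
2 → match
3 → no match
4 → match
5 → no match

1, 2, 4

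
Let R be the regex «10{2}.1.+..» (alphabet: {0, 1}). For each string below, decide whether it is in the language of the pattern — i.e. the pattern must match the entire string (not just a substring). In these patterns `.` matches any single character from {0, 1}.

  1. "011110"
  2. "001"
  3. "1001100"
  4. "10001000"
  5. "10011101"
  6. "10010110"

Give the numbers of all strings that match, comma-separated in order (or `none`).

1 → no match — must start with "10"
2 → no match — must start with "10"
3 → no match
4 → match
5 → match
6 → no match

4, 5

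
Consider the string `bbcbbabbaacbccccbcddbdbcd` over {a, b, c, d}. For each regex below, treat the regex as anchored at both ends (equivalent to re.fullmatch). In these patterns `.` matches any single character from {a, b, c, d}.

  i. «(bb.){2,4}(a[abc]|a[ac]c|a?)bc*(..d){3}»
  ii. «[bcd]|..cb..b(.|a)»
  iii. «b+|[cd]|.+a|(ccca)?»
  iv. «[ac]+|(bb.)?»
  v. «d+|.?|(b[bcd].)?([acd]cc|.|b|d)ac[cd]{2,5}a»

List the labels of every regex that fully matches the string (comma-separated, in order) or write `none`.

i

i → match
ii → no match
iii → no match
iv → no match
v → no match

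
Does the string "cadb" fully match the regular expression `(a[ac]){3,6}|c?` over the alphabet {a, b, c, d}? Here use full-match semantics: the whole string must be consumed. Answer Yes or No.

No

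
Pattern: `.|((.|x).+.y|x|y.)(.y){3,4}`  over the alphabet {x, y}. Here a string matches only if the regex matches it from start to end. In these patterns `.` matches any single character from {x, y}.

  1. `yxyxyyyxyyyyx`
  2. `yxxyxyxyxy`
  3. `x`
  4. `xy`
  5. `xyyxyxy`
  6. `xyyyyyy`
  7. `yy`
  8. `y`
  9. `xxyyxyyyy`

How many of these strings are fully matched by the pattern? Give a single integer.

1 → no match
2 → match
3 → match
4 → no match
5 → match
6 → match
7 → no match
8 → match
9 → no match
Total matched: 5

5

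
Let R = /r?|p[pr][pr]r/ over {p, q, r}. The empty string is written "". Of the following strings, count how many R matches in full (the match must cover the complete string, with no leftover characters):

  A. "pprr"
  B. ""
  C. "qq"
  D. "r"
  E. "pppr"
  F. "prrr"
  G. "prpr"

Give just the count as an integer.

6

A → match
B → match
C → no match
D → match
E → match
F → match
G → match
Total matched: 6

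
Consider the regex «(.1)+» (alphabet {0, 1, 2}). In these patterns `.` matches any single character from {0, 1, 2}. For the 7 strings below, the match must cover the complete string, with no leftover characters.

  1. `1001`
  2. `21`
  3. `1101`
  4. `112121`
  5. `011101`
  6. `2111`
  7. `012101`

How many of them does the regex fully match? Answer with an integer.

1 → no match
2 → match
3 → match
4 → match
5 → match
6 → match
7 → match
Total matched: 6

6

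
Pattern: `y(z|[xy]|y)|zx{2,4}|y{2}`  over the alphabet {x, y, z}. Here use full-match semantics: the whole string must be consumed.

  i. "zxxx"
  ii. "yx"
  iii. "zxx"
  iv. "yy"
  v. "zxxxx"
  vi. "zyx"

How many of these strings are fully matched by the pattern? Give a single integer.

i → match
ii → match
iii → match
iv → match
v → match
vi → no match
Total matched: 5

5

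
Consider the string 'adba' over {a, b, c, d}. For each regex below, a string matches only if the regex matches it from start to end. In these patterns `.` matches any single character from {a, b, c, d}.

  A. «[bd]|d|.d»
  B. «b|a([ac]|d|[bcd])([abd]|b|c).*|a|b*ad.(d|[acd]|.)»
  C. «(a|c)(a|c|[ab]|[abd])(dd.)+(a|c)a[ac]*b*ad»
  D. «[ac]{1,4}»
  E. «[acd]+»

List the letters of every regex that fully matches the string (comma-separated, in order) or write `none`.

B

A → no match
B → match
C → no match — must end with 'ad'
D → no match
E → no match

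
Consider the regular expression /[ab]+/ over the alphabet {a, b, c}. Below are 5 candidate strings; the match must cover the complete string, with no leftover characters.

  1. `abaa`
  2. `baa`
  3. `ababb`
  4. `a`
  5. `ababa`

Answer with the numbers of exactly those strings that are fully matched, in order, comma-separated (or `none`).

1 → match
2 → match
3 → match
4 → match
5 → match

1, 2, 3, 4, 5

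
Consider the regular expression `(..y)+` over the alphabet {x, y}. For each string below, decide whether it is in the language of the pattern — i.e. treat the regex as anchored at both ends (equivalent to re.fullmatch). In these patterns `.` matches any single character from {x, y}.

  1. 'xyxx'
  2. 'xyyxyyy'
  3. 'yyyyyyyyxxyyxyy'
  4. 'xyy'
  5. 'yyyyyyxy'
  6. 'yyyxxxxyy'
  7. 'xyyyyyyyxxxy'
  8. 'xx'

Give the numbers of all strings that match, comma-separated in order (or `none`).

4

1 → no match — must end with 'y'
2 → no match
3 → no match
4 → match
5 → no match
6 → no match
7 → no match
8 → no match — must end with 'y'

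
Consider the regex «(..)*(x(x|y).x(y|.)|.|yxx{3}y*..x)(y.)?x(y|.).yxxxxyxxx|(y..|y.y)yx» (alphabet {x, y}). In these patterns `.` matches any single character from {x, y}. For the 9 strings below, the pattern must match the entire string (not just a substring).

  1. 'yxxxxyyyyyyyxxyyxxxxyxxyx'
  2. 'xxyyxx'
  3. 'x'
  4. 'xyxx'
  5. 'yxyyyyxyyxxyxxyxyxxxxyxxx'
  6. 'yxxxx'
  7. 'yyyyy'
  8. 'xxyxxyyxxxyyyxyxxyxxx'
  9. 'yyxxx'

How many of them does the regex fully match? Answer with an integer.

1

1 → no match
2. 'xxyyxx' → no match
3. 'x' → no match
4. 'xyxx' → no match
5 → match
6. 'yxxxx' → no match
7. 'yyyyy' → no match
8 → no match
9. 'yyxxx' → no match
Total matched: 1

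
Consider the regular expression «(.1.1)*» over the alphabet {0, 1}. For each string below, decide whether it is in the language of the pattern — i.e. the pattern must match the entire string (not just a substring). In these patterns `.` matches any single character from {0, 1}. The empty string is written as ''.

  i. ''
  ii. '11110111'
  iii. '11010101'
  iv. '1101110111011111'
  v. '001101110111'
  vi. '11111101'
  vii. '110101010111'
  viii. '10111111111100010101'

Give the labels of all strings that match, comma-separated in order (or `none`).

i → match
ii → match
iii → match
iv → match
v → no match
vi → match
vii → match
viii → no match

i, ii, iii, iv, vi, vii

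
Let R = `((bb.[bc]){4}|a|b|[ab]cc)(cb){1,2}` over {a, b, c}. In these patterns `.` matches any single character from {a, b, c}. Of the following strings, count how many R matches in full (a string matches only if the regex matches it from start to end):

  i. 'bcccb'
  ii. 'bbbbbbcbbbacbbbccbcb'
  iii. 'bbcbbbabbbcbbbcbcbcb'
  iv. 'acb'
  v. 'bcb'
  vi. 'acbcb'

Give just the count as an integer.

i → match
ii → match
iii → match
iv → match
v → match
vi → match
Total matched: 6

6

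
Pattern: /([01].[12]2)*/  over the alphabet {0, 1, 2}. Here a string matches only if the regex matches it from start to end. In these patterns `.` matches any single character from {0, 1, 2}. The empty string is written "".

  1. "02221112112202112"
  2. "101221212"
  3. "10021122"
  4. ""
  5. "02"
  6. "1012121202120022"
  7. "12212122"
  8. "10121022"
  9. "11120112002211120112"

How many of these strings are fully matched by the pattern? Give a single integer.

4

1 → no match
2 → no match
3 → no match
4 → match
5 → no match
6 → match
7 → no match
8 → match
9 → match
Total matched: 4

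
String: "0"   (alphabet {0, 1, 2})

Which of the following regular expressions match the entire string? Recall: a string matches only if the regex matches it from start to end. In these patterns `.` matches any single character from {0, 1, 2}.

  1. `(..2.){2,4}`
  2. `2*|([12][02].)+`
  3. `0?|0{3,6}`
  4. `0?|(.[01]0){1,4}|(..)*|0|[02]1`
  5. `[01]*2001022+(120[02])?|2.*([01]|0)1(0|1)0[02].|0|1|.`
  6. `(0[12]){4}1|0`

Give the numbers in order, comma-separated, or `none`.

1 → no match
2 → no match
3 → match
4 → match
5 → match
6 → match

3, 4, 5, 6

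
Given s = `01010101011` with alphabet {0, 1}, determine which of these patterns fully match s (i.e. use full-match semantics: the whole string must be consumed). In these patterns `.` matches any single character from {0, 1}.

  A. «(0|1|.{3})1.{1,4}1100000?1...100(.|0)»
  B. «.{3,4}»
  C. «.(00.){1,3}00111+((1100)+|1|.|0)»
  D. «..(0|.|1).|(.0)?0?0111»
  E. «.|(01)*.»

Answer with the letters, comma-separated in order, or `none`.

E

A → no match
B → no match
C → no match
D → no match
E → match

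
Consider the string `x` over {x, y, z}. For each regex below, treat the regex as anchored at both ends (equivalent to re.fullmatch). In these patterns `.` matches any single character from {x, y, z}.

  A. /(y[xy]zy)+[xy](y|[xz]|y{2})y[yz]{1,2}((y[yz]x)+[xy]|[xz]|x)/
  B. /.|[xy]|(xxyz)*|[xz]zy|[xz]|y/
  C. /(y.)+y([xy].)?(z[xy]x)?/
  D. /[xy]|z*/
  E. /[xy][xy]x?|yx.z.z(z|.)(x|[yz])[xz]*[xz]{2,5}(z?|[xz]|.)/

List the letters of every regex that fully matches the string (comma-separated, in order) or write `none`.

A → no match — must start with `y`
B → match
C → no match — must start with `y`
D → match
E → no match

B, D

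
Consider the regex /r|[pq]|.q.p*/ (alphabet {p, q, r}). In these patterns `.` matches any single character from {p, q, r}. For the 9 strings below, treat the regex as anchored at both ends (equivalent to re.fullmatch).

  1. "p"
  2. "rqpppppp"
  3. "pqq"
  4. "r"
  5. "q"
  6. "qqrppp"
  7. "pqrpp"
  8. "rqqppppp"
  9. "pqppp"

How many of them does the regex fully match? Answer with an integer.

9

1 → match
2 → match
3 → match
4 → match
5 → match
6 → match
7 → match
8 → match
9 → match
Total matched: 9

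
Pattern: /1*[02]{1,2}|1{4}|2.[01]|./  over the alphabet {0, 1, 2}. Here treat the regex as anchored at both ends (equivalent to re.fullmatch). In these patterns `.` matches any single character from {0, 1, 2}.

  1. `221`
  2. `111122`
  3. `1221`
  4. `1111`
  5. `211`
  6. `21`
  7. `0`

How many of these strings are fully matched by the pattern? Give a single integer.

1 → match
2 → match
3 → no match
4 → match
5 → match
6 → no match
7 → match
Total matched: 5

5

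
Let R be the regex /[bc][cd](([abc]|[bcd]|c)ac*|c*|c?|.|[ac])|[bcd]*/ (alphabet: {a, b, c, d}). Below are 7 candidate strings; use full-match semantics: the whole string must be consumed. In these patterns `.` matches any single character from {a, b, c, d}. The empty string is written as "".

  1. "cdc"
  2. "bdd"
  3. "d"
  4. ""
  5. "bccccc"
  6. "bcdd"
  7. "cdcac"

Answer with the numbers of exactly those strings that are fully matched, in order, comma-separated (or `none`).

1 → match
2 → match
3 → match
4 → match
5 → match
6 → match
7 → match

1, 2, 3, 4, 5, 6, 7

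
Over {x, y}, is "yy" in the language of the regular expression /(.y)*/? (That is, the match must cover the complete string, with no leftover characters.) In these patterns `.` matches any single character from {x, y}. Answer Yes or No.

Yes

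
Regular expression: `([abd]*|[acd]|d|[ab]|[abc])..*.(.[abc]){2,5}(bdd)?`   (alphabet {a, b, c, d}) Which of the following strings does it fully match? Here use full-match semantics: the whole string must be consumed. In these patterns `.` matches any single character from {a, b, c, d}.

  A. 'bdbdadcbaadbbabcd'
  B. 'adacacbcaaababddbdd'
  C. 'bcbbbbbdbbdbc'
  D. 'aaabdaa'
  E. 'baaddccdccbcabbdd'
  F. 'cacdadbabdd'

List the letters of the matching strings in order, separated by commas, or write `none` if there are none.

A → no match
B → no match
C → no match
D → no match
E → match
F → no match

E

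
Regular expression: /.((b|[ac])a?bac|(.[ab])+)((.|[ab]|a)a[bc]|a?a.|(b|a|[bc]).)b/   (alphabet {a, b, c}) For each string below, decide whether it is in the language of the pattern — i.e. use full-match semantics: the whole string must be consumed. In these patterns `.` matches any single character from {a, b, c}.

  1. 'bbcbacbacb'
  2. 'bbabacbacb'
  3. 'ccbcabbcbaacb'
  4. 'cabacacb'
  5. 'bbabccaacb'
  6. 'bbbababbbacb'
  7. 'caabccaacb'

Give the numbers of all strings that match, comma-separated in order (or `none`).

2, 3, 4, 6

1. 'bbcbacbacb' → no match
2. 'bbabacbacb' → match
3 → match
4. 'cabacacb' → match
5. 'bbabccaacb' → no match
6. 'bbbababbbacb' → match
7. 'caabccaacb' → no match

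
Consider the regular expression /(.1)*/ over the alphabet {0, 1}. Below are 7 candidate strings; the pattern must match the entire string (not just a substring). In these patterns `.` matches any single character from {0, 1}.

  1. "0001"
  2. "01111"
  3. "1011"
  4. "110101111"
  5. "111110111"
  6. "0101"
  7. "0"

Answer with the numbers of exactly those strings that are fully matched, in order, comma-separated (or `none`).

1 → no match
2 → no match
3 → no match
4 → no match
5 → no match
6 → match
7 → no match

6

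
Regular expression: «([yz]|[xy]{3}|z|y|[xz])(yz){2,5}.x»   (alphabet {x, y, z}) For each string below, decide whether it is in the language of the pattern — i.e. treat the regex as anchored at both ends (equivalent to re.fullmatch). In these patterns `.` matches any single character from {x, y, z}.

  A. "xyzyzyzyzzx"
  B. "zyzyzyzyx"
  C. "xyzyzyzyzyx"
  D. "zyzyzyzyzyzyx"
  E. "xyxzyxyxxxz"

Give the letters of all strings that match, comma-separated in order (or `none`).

A, B, C, D

A → match
B → match
C → match
D → match
E → no match — must end with "x"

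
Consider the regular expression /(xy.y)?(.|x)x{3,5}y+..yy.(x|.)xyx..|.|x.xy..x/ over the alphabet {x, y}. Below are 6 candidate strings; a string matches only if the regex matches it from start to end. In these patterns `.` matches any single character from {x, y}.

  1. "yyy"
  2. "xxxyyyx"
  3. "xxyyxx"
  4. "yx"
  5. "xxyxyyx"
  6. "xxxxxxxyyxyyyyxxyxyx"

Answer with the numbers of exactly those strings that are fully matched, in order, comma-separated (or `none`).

2

1 → no match
2 → match
3 → no match
4 → no match
5 → no match
6 → no match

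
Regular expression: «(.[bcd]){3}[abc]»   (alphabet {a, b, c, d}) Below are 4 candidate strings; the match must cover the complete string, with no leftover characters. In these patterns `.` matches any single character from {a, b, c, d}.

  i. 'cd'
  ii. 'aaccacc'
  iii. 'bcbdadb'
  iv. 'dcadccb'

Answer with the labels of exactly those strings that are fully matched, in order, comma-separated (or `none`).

iii, iv

i → no match
ii → no match
iii → match
iv → match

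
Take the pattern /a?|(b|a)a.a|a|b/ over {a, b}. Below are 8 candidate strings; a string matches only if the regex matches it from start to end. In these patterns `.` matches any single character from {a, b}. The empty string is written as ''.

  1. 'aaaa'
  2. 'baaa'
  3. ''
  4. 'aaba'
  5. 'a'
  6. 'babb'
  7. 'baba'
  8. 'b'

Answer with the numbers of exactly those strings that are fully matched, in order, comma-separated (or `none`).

1, 2, 3, 4, 5, 7, 8

1 → match
2 → match
3 → match
4 → match
5 → match
6 → no match
7 → match
8 → match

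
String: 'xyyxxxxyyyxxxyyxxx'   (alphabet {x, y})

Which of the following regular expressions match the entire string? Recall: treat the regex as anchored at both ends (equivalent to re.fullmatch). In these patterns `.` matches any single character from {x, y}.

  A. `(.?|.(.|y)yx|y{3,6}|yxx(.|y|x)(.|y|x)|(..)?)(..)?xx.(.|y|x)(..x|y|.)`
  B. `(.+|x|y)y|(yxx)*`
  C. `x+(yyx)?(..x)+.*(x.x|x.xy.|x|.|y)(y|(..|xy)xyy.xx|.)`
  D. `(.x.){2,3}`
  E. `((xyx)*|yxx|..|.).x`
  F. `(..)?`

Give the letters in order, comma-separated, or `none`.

C

A → no match
B → no match
C → match
D → no match
E → no match
F → no match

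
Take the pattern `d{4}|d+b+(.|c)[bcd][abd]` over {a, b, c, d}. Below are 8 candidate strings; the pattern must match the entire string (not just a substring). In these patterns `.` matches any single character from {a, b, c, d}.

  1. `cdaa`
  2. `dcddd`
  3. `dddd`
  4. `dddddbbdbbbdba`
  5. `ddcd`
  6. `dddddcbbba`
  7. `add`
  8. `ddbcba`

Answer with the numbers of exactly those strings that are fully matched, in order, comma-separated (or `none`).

3, 8

1 → no match — must start with `d`
2 → no match
3 → match
4 → no match
5 → no match
6 → no match
7 → no match — must start with `d`
8 → match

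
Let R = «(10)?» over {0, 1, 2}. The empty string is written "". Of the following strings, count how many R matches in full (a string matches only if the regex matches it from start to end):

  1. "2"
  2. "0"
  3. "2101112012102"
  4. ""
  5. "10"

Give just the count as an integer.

2

1. "2" → no match
2. "0" → no match
3 → no match
4. "" → match
5. "10" → match
Total matched: 2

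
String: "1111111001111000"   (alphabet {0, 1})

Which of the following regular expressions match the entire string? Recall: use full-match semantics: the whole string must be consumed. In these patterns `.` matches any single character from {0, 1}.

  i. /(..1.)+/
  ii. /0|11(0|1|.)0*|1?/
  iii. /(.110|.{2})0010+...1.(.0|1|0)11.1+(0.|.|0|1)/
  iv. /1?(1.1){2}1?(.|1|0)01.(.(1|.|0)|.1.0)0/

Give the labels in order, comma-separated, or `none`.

i → no match
ii → no match
iii → no match
iv → match

iv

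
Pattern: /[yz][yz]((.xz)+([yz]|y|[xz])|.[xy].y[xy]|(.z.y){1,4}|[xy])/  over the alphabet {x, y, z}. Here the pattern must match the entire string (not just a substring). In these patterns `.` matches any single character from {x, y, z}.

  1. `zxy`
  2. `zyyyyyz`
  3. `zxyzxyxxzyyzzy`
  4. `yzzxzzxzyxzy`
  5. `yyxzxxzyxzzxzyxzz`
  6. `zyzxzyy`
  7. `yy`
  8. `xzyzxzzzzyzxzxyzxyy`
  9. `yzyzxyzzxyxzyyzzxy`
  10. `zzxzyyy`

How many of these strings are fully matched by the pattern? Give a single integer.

3

1 → no match
2 → no match
3 → no match
4 → match
5 → no match
6 → match
7 → no match
8 → no match
9 → match
10 → no match
Total matched: 3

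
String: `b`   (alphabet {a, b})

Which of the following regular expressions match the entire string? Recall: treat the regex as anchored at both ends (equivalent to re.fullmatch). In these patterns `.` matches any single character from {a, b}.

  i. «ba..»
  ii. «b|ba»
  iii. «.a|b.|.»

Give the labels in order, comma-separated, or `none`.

i → no match — must start with `ba`
ii → match
iii → match

ii, iii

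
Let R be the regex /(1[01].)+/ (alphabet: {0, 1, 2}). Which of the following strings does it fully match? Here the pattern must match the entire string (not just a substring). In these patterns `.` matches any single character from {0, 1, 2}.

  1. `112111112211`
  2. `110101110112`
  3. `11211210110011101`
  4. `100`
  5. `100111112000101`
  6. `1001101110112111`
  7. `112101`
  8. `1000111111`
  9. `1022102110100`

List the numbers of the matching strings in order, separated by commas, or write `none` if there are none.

2, 4, 7

1. `112111112211` → no match
2. `110101110112` → match
3 → no match
4. `100` → match
5 → no match
6 → no match
7. `112101` → match
8. `1000111111` → no match
9 → no match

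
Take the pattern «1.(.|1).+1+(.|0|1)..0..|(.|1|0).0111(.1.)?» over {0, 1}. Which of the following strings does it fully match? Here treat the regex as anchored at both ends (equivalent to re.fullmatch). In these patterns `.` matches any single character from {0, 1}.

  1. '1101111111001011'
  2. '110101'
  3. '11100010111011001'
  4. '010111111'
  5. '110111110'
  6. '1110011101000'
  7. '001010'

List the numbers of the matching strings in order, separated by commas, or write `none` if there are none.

1, 3, 4, 5, 6

1 → match
2 → no match
3 → match
4 → match
5 → match
6 → match
7 → no match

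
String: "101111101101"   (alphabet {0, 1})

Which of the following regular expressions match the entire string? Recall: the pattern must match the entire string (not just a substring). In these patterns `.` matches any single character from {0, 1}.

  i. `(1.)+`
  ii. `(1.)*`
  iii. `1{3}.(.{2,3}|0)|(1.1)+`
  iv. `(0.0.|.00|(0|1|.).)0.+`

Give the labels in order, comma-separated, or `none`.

i → no match
ii → no match
iii → match
iv → no match

iii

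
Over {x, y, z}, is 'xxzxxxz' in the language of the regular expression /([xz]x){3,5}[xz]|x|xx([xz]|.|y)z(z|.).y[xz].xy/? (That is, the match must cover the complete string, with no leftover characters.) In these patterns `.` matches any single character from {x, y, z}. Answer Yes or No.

Yes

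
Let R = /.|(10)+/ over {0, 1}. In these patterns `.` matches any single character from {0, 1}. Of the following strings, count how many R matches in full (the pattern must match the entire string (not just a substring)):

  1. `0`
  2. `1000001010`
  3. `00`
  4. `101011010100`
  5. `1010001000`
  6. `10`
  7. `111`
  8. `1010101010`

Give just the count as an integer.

1 → match
2 → no match
3 → no match
4 → no match
5 → no match
6 → match
7 → no match
8 → match
Total matched: 3

3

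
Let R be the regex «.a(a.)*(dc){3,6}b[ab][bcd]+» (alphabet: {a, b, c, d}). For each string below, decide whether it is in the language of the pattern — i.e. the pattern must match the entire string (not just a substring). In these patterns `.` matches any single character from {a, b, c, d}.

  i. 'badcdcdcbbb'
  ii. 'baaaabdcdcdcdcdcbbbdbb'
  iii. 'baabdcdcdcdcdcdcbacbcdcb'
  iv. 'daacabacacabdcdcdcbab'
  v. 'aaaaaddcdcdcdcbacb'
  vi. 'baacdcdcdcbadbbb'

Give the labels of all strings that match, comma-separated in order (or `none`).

i, ii, iii, iv, v, vi

i → match
ii → match
iii → match
iv → match
v → match
vi → match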